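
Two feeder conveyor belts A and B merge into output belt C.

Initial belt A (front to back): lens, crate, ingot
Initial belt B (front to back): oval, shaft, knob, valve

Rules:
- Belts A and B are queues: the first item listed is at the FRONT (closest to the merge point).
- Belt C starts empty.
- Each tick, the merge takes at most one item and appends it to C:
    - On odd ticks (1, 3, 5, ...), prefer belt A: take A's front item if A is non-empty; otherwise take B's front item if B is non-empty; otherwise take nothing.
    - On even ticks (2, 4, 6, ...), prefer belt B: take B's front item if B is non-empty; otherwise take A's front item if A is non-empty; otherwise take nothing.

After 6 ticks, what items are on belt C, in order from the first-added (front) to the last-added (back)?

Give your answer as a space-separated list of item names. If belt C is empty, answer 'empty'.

Tick 1: prefer A, take lens from A; A=[crate,ingot] B=[oval,shaft,knob,valve] C=[lens]
Tick 2: prefer B, take oval from B; A=[crate,ingot] B=[shaft,knob,valve] C=[lens,oval]
Tick 3: prefer A, take crate from A; A=[ingot] B=[shaft,knob,valve] C=[lens,oval,crate]
Tick 4: prefer B, take shaft from B; A=[ingot] B=[knob,valve] C=[lens,oval,crate,shaft]
Tick 5: prefer A, take ingot from A; A=[-] B=[knob,valve] C=[lens,oval,crate,shaft,ingot]
Tick 6: prefer B, take knob from B; A=[-] B=[valve] C=[lens,oval,crate,shaft,ingot,knob]

Answer: lens oval crate shaft ingot knob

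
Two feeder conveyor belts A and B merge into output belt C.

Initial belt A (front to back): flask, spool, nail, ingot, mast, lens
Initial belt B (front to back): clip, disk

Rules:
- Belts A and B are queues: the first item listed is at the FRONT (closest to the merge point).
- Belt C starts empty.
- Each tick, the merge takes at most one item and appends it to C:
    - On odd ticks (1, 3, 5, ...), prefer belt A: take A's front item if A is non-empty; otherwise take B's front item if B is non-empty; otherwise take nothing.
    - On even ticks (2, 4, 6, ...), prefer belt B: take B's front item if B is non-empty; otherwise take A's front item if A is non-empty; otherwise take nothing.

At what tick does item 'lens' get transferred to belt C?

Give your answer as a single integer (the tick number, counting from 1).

Answer: 8

Derivation:
Tick 1: prefer A, take flask from A; A=[spool,nail,ingot,mast,lens] B=[clip,disk] C=[flask]
Tick 2: prefer B, take clip from B; A=[spool,nail,ingot,mast,lens] B=[disk] C=[flask,clip]
Tick 3: prefer A, take spool from A; A=[nail,ingot,mast,lens] B=[disk] C=[flask,clip,spool]
Tick 4: prefer B, take disk from B; A=[nail,ingot,mast,lens] B=[-] C=[flask,clip,spool,disk]
Tick 5: prefer A, take nail from A; A=[ingot,mast,lens] B=[-] C=[flask,clip,spool,disk,nail]
Tick 6: prefer B, take ingot from A; A=[mast,lens] B=[-] C=[flask,clip,spool,disk,nail,ingot]
Tick 7: prefer A, take mast from A; A=[lens] B=[-] C=[flask,clip,spool,disk,nail,ingot,mast]
Tick 8: prefer B, take lens from A; A=[-] B=[-] C=[flask,clip,spool,disk,nail,ingot,mast,lens]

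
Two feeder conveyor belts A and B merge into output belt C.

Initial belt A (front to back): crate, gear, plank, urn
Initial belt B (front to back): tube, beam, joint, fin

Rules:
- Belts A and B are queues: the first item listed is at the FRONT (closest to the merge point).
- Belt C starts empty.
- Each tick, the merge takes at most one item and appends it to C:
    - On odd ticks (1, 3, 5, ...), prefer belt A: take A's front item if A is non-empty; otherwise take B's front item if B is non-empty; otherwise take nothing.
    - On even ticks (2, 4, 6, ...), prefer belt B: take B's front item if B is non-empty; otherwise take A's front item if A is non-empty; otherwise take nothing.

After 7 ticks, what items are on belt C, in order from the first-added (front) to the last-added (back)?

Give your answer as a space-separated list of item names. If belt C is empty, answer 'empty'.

Tick 1: prefer A, take crate from A; A=[gear,plank,urn] B=[tube,beam,joint,fin] C=[crate]
Tick 2: prefer B, take tube from B; A=[gear,plank,urn] B=[beam,joint,fin] C=[crate,tube]
Tick 3: prefer A, take gear from A; A=[plank,urn] B=[beam,joint,fin] C=[crate,tube,gear]
Tick 4: prefer B, take beam from B; A=[plank,urn] B=[joint,fin] C=[crate,tube,gear,beam]
Tick 5: prefer A, take plank from A; A=[urn] B=[joint,fin] C=[crate,tube,gear,beam,plank]
Tick 6: prefer B, take joint from B; A=[urn] B=[fin] C=[crate,tube,gear,beam,plank,joint]
Tick 7: prefer A, take urn from A; A=[-] B=[fin] C=[crate,tube,gear,beam,plank,joint,urn]

Answer: crate tube gear beam plank joint urn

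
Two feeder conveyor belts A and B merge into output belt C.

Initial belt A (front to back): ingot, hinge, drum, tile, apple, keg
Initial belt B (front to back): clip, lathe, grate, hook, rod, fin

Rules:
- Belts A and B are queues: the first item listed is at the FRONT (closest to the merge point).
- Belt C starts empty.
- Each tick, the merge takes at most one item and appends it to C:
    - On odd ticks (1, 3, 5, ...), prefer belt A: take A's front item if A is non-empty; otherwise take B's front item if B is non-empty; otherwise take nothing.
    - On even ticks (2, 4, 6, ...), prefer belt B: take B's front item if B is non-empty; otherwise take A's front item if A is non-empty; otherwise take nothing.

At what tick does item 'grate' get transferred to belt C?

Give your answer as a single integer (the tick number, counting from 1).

Tick 1: prefer A, take ingot from A; A=[hinge,drum,tile,apple,keg] B=[clip,lathe,grate,hook,rod,fin] C=[ingot]
Tick 2: prefer B, take clip from B; A=[hinge,drum,tile,apple,keg] B=[lathe,grate,hook,rod,fin] C=[ingot,clip]
Tick 3: prefer A, take hinge from A; A=[drum,tile,apple,keg] B=[lathe,grate,hook,rod,fin] C=[ingot,clip,hinge]
Tick 4: prefer B, take lathe from B; A=[drum,tile,apple,keg] B=[grate,hook,rod,fin] C=[ingot,clip,hinge,lathe]
Tick 5: prefer A, take drum from A; A=[tile,apple,keg] B=[grate,hook,rod,fin] C=[ingot,clip,hinge,lathe,drum]
Tick 6: prefer B, take grate from B; A=[tile,apple,keg] B=[hook,rod,fin] C=[ingot,clip,hinge,lathe,drum,grate]

Answer: 6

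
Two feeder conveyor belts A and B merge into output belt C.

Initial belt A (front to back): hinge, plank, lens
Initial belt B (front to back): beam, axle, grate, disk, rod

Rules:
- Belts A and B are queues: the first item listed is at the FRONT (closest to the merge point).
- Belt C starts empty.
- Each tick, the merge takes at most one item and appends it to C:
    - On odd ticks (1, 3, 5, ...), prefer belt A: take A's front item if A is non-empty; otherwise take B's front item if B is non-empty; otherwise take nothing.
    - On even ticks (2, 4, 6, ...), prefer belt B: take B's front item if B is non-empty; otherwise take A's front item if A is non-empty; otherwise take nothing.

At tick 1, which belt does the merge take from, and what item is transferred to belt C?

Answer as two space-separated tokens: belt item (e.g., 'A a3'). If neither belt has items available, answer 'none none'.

Tick 1: prefer A, take hinge from A; A=[plank,lens] B=[beam,axle,grate,disk,rod] C=[hinge]

Answer: A hinge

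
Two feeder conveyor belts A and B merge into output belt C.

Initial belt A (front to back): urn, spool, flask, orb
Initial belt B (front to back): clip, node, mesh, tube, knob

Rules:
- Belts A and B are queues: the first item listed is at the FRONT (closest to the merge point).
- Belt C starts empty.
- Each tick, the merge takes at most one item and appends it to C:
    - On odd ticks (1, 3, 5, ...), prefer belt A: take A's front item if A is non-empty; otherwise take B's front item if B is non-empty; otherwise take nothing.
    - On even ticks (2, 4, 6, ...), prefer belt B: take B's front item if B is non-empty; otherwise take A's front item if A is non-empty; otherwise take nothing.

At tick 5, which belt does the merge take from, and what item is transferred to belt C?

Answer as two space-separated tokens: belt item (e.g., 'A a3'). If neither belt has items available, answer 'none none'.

Answer: A flask

Derivation:
Tick 1: prefer A, take urn from A; A=[spool,flask,orb] B=[clip,node,mesh,tube,knob] C=[urn]
Tick 2: prefer B, take clip from B; A=[spool,flask,orb] B=[node,mesh,tube,knob] C=[urn,clip]
Tick 3: prefer A, take spool from A; A=[flask,orb] B=[node,mesh,tube,knob] C=[urn,clip,spool]
Tick 4: prefer B, take node from B; A=[flask,orb] B=[mesh,tube,knob] C=[urn,clip,spool,node]
Tick 5: prefer A, take flask from A; A=[orb] B=[mesh,tube,knob] C=[urn,clip,spool,node,flask]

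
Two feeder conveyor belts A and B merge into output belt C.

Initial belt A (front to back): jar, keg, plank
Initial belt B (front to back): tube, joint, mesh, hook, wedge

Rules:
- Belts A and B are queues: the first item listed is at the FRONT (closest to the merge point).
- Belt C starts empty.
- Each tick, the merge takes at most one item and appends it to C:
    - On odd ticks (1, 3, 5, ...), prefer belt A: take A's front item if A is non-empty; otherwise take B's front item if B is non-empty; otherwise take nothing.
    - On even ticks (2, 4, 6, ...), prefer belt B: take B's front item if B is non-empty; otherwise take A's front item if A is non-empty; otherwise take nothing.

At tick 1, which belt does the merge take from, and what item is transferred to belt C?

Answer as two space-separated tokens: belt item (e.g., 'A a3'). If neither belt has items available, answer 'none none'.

Tick 1: prefer A, take jar from A; A=[keg,plank] B=[tube,joint,mesh,hook,wedge] C=[jar]

Answer: A jar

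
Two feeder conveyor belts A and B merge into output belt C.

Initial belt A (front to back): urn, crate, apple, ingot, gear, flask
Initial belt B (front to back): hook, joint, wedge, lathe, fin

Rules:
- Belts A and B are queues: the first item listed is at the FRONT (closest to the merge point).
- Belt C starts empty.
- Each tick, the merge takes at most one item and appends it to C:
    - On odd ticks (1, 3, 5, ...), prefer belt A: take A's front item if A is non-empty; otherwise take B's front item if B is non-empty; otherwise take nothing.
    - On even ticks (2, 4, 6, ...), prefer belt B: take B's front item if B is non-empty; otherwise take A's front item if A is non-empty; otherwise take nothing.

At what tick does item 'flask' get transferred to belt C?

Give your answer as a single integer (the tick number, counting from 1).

Tick 1: prefer A, take urn from A; A=[crate,apple,ingot,gear,flask] B=[hook,joint,wedge,lathe,fin] C=[urn]
Tick 2: prefer B, take hook from B; A=[crate,apple,ingot,gear,flask] B=[joint,wedge,lathe,fin] C=[urn,hook]
Tick 3: prefer A, take crate from A; A=[apple,ingot,gear,flask] B=[joint,wedge,lathe,fin] C=[urn,hook,crate]
Tick 4: prefer B, take joint from B; A=[apple,ingot,gear,flask] B=[wedge,lathe,fin] C=[urn,hook,crate,joint]
Tick 5: prefer A, take apple from A; A=[ingot,gear,flask] B=[wedge,lathe,fin] C=[urn,hook,crate,joint,apple]
Tick 6: prefer B, take wedge from B; A=[ingot,gear,flask] B=[lathe,fin] C=[urn,hook,crate,joint,apple,wedge]
Tick 7: prefer A, take ingot from A; A=[gear,flask] B=[lathe,fin] C=[urn,hook,crate,joint,apple,wedge,ingot]
Tick 8: prefer B, take lathe from B; A=[gear,flask] B=[fin] C=[urn,hook,crate,joint,apple,wedge,ingot,lathe]
Tick 9: prefer A, take gear from A; A=[flask] B=[fin] C=[urn,hook,crate,joint,apple,wedge,ingot,lathe,gear]
Tick 10: prefer B, take fin from B; A=[flask] B=[-] C=[urn,hook,crate,joint,apple,wedge,ingot,lathe,gear,fin]
Tick 11: prefer A, take flask from A; A=[-] B=[-] C=[urn,hook,crate,joint,apple,wedge,ingot,lathe,gear,fin,flask]

Answer: 11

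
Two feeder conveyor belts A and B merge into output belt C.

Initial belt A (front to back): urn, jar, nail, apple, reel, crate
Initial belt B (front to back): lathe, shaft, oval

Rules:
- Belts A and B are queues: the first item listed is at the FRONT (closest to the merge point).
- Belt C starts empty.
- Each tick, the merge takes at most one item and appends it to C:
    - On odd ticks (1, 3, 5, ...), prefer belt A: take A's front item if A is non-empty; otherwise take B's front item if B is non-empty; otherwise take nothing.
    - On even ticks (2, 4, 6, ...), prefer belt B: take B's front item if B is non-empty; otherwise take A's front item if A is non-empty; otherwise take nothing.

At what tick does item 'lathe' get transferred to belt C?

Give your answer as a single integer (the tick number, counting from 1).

Tick 1: prefer A, take urn from A; A=[jar,nail,apple,reel,crate] B=[lathe,shaft,oval] C=[urn]
Tick 2: prefer B, take lathe from B; A=[jar,nail,apple,reel,crate] B=[shaft,oval] C=[urn,lathe]

Answer: 2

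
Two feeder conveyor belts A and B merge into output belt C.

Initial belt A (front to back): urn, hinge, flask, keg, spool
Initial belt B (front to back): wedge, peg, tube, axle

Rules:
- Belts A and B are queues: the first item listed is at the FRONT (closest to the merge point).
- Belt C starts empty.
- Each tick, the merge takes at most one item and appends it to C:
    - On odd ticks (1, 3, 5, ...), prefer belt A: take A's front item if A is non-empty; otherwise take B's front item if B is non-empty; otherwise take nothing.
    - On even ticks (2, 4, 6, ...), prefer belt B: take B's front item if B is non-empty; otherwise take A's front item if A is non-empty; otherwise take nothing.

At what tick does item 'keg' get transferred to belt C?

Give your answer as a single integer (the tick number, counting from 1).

Tick 1: prefer A, take urn from A; A=[hinge,flask,keg,spool] B=[wedge,peg,tube,axle] C=[urn]
Tick 2: prefer B, take wedge from B; A=[hinge,flask,keg,spool] B=[peg,tube,axle] C=[urn,wedge]
Tick 3: prefer A, take hinge from A; A=[flask,keg,spool] B=[peg,tube,axle] C=[urn,wedge,hinge]
Tick 4: prefer B, take peg from B; A=[flask,keg,spool] B=[tube,axle] C=[urn,wedge,hinge,peg]
Tick 5: prefer A, take flask from A; A=[keg,spool] B=[tube,axle] C=[urn,wedge,hinge,peg,flask]
Tick 6: prefer B, take tube from B; A=[keg,spool] B=[axle] C=[urn,wedge,hinge,peg,flask,tube]
Tick 7: prefer A, take keg from A; A=[spool] B=[axle] C=[urn,wedge,hinge,peg,flask,tube,keg]

Answer: 7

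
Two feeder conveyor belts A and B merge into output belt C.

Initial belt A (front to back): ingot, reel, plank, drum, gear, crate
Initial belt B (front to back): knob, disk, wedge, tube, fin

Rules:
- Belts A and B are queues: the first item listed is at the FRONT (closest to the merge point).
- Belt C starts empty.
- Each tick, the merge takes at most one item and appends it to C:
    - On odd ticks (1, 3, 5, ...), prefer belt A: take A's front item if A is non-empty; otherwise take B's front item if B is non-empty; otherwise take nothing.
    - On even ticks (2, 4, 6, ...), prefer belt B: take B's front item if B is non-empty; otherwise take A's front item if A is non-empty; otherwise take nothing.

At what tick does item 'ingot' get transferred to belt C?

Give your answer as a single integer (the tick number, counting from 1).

Tick 1: prefer A, take ingot from A; A=[reel,plank,drum,gear,crate] B=[knob,disk,wedge,tube,fin] C=[ingot]

Answer: 1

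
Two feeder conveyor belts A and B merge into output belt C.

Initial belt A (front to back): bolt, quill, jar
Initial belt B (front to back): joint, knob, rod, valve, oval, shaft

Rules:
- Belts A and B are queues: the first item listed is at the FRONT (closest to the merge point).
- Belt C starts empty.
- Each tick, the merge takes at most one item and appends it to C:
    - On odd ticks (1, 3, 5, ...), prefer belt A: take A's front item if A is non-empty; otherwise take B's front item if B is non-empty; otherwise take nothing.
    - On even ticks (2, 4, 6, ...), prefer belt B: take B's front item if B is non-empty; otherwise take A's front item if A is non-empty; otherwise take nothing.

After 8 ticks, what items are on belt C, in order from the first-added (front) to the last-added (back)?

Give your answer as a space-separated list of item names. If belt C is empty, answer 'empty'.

Tick 1: prefer A, take bolt from A; A=[quill,jar] B=[joint,knob,rod,valve,oval,shaft] C=[bolt]
Tick 2: prefer B, take joint from B; A=[quill,jar] B=[knob,rod,valve,oval,shaft] C=[bolt,joint]
Tick 3: prefer A, take quill from A; A=[jar] B=[knob,rod,valve,oval,shaft] C=[bolt,joint,quill]
Tick 4: prefer B, take knob from B; A=[jar] B=[rod,valve,oval,shaft] C=[bolt,joint,quill,knob]
Tick 5: prefer A, take jar from A; A=[-] B=[rod,valve,oval,shaft] C=[bolt,joint,quill,knob,jar]
Tick 6: prefer B, take rod from B; A=[-] B=[valve,oval,shaft] C=[bolt,joint,quill,knob,jar,rod]
Tick 7: prefer A, take valve from B; A=[-] B=[oval,shaft] C=[bolt,joint,quill,knob,jar,rod,valve]
Tick 8: prefer B, take oval from B; A=[-] B=[shaft] C=[bolt,joint,quill,knob,jar,rod,valve,oval]

Answer: bolt joint quill knob jar rod valve oval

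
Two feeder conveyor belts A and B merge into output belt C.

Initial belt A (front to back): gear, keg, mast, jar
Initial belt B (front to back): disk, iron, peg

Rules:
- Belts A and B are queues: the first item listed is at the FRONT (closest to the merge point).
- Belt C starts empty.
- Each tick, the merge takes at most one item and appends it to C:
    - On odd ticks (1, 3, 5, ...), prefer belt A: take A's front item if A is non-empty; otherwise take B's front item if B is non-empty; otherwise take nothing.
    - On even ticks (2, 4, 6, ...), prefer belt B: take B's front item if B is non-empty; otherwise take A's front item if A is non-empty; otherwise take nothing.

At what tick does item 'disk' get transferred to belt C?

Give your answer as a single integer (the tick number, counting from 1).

Answer: 2

Derivation:
Tick 1: prefer A, take gear from A; A=[keg,mast,jar] B=[disk,iron,peg] C=[gear]
Tick 2: prefer B, take disk from B; A=[keg,mast,jar] B=[iron,peg] C=[gear,disk]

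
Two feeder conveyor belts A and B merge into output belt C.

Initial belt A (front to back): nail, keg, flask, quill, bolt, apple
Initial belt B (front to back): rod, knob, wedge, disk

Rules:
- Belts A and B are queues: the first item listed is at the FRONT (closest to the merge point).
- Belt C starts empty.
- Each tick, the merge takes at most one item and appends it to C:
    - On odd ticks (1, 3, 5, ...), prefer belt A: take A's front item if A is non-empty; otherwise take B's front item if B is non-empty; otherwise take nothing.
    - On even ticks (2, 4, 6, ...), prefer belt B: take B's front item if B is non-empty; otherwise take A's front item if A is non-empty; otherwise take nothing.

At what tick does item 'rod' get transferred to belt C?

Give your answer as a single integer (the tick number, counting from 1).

Tick 1: prefer A, take nail from A; A=[keg,flask,quill,bolt,apple] B=[rod,knob,wedge,disk] C=[nail]
Tick 2: prefer B, take rod from B; A=[keg,flask,quill,bolt,apple] B=[knob,wedge,disk] C=[nail,rod]

Answer: 2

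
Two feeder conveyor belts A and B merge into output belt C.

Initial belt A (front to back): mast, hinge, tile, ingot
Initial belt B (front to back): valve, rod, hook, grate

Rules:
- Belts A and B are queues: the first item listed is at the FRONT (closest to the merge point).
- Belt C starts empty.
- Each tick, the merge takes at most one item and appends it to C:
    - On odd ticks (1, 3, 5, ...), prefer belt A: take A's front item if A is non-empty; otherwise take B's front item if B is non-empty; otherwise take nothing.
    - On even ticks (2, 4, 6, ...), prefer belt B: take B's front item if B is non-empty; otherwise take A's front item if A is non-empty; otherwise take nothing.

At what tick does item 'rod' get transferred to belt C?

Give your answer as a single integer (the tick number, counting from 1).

Tick 1: prefer A, take mast from A; A=[hinge,tile,ingot] B=[valve,rod,hook,grate] C=[mast]
Tick 2: prefer B, take valve from B; A=[hinge,tile,ingot] B=[rod,hook,grate] C=[mast,valve]
Tick 3: prefer A, take hinge from A; A=[tile,ingot] B=[rod,hook,grate] C=[mast,valve,hinge]
Tick 4: prefer B, take rod from B; A=[tile,ingot] B=[hook,grate] C=[mast,valve,hinge,rod]

Answer: 4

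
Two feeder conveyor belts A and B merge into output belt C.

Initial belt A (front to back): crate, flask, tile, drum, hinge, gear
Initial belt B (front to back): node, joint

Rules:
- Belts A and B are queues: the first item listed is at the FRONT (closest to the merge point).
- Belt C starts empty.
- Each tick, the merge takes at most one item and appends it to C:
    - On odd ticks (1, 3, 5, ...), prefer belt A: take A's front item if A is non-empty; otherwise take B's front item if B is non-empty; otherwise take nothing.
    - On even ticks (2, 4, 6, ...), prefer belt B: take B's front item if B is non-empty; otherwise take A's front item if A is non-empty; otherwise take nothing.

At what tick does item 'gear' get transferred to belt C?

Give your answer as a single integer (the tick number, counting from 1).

Tick 1: prefer A, take crate from A; A=[flask,tile,drum,hinge,gear] B=[node,joint] C=[crate]
Tick 2: prefer B, take node from B; A=[flask,tile,drum,hinge,gear] B=[joint] C=[crate,node]
Tick 3: prefer A, take flask from A; A=[tile,drum,hinge,gear] B=[joint] C=[crate,node,flask]
Tick 4: prefer B, take joint from B; A=[tile,drum,hinge,gear] B=[-] C=[crate,node,flask,joint]
Tick 5: prefer A, take tile from A; A=[drum,hinge,gear] B=[-] C=[crate,node,flask,joint,tile]
Tick 6: prefer B, take drum from A; A=[hinge,gear] B=[-] C=[crate,node,flask,joint,tile,drum]
Tick 7: prefer A, take hinge from A; A=[gear] B=[-] C=[crate,node,flask,joint,tile,drum,hinge]
Tick 8: prefer B, take gear from A; A=[-] B=[-] C=[crate,node,flask,joint,tile,drum,hinge,gear]

Answer: 8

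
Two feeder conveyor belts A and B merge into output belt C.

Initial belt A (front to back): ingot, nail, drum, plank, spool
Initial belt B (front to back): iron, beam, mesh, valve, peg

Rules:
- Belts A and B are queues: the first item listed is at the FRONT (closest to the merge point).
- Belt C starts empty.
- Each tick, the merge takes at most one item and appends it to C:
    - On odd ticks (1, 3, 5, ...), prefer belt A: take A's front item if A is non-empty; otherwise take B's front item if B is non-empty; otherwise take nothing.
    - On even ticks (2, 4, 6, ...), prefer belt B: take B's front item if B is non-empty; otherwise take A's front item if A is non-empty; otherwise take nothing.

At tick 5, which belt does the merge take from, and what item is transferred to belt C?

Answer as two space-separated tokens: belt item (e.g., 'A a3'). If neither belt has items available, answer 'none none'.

Tick 1: prefer A, take ingot from A; A=[nail,drum,plank,spool] B=[iron,beam,mesh,valve,peg] C=[ingot]
Tick 2: prefer B, take iron from B; A=[nail,drum,plank,spool] B=[beam,mesh,valve,peg] C=[ingot,iron]
Tick 3: prefer A, take nail from A; A=[drum,plank,spool] B=[beam,mesh,valve,peg] C=[ingot,iron,nail]
Tick 4: prefer B, take beam from B; A=[drum,plank,spool] B=[mesh,valve,peg] C=[ingot,iron,nail,beam]
Tick 5: prefer A, take drum from A; A=[plank,spool] B=[mesh,valve,peg] C=[ingot,iron,nail,beam,drum]

Answer: A drum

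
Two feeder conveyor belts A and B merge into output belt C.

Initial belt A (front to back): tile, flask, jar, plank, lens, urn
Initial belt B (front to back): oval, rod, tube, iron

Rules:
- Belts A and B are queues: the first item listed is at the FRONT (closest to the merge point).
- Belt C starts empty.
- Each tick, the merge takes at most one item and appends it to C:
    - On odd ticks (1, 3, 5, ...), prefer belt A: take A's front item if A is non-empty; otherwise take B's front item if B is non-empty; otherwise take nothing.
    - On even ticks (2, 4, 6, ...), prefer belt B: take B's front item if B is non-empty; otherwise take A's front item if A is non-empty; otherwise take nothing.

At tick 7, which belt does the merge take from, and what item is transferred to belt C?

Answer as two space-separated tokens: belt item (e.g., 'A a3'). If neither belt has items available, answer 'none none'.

Answer: A plank

Derivation:
Tick 1: prefer A, take tile from A; A=[flask,jar,plank,lens,urn] B=[oval,rod,tube,iron] C=[tile]
Tick 2: prefer B, take oval from B; A=[flask,jar,plank,lens,urn] B=[rod,tube,iron] C=[tile,oval]
Tick 3: prefer A, take flask from A; A=[jar,plank,lens,urn] B=[rod,tube,iron] C=[tile,oval,flask]
Tick 4: prefer B, take rod from B; A=[jar,plank,lens,urn] B=[tube,iron] C=[tile,oval,flask,rod]
Tick 5: prefer A, take jar from A; A=[plank,lens,urn] B=[tube,iron] C=[tile,oval,flask,rod,jar]
Tick 6: prefer B, take tube from B; A=[plank,lens,urn] B=[iron] C=[tile,oval,flask,rod,jar,tube]
Tick 7: prefer A, take plank from A; A=[lens,urn] B=[iron] C=[tile,oval,flask,rod,jar,tube,plank]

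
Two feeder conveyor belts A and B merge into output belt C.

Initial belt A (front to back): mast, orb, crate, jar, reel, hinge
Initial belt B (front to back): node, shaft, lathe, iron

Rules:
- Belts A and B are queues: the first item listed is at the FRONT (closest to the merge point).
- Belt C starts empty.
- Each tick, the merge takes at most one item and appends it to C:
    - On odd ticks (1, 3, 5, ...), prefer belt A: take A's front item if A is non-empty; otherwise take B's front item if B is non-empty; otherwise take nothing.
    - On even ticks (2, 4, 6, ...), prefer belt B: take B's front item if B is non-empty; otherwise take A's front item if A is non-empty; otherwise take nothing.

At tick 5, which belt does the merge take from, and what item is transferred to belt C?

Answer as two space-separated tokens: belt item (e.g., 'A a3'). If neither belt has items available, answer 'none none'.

Answer: A crate

Derivation:
Tick 1: prefer A, take mast from A; A=[orb,crate,jar,reel,hinge] B=[node,shaft,lathe,iron] C=[mast]
Tick 2: prefer B, take node from B; A=[orb,crate,jar,reel,hinge] B=[shaft,lathe,iron] C=[mast,node]
Tick 3: prefer A, take orb from A; A=[crate,jar,reel,hinge] B=[shaft,lathe,iron] C=[mast,node,orb]
Tick 4: prefer B, take shaft from B; A=[crate,jar,reel,hinge] B=[lathe,iron] C=[mast,node,orb,shaft]
Tick 5: prefer A, take crate from A; A=[jar,reel,hinge] B=[lathe,iron] C=[mast,node,orb,shaft,crate]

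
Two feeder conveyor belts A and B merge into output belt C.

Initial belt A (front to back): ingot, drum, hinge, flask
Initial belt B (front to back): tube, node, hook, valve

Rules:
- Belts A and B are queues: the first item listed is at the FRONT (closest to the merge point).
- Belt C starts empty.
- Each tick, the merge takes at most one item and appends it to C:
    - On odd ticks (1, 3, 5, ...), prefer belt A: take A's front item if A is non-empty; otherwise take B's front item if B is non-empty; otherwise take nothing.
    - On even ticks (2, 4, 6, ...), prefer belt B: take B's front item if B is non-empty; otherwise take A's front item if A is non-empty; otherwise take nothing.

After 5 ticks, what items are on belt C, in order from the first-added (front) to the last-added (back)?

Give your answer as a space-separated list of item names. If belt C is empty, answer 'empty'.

Answer: ingot tube drum node hinge

Derivation:
Tick 1: prefer A, take ingot from A; A=[drum,hinge,flask] B=[tube,node,hook,valve] C=[ingot]
Tick 2: prefer B, take tube from B; A=[drum,hinge,flask] B=[node,hook,valve] C=[ingot,tube]
Tick 3: prefer A, take drum from A; A=[hinge,flask] B=[node,hook,valve] C=[ingot,tube,drum]
Tick 4: prefer B, take node from B; A=[hinge,flask] B=[hook,valve] C=[ingot,tube,drum,node]
Tick 5: prefer A, take hinge from A; A=[flask] B=[hook,valve] C=[ingot,tube,drum,node,hinge]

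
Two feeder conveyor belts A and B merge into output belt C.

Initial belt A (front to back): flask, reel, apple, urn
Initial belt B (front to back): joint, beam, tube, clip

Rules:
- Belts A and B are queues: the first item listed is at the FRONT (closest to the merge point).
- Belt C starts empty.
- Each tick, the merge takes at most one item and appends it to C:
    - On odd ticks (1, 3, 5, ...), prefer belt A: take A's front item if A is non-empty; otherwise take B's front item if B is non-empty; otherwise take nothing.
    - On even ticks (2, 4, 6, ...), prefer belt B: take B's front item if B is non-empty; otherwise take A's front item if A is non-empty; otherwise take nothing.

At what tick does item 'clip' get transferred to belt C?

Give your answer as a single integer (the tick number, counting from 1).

Tick 1: prefer A, take flask from A; A=[reel,apple,urn] B=[joint,beam,tube,clip] C=[flask]
Tick 2: prefer B, take joint from B; A=[reel,apple,urn] B=[beam,tube,clip] C=[flask,joint]
Tick 3: prefer A, take reel from A; A=[apple,urn] B=[beam,tube,clip] C=[flask,joint,reel]
Tick 4: prefer B, take beam from B; A=[apple,urn] B=[tube,clip] C=[flask,joint,reel,beam]
Tick 5: prefer A, take apple from A; A=[urn] B=[tube,clip] C=[flask,joint,reel,beam,apple]
Tick 6: prefer B, take tube from B; A=[urn] B=[clip] C=[flask,joint,reel,beam,apple,tube]
Tick 7: prefer A, take urn from A; A=[-] B=[clip] C=[flask,joint,reel,beam,apple,tube,urn]
Tick 8: prefer B, take clip from B; A=[-] B=[-] C=[flask,joint,reel,beam,apple,tube,urn,clip]

Answer: 8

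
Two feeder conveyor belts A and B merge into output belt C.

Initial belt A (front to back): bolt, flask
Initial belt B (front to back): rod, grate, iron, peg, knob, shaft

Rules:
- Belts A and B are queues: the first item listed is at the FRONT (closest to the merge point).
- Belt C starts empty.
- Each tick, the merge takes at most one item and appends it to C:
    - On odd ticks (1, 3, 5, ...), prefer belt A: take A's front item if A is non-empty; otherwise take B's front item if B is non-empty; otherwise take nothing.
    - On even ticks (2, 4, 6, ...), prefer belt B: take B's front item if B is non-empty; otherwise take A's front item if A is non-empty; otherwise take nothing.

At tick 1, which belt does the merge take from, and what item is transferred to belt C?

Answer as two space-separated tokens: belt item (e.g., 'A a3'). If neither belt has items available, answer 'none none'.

Tick 1: prefer A, take bolt from A; A=[flask] B=[rod,grate,iron,peg,knob,shaft] C=[bolt]

Answer: A bolt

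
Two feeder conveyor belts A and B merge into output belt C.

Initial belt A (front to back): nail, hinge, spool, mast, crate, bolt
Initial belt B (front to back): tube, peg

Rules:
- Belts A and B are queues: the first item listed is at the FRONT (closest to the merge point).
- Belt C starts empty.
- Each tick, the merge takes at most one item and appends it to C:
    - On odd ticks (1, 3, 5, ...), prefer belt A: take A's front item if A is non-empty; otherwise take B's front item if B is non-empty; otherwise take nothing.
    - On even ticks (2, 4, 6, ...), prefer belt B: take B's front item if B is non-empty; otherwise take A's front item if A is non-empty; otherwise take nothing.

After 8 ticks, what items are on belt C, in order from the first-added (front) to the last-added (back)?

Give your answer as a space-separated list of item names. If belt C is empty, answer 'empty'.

Tick 1: prefer A, take nail from A; A=[hinge,spool,mast,crate,bolt] B=[tube,peg] C=[nail]
Tick 2: prefer B, take tube from B; A=[hinge,spool,mast,crate,bolt] B=[peg] C=[nail,tube]
Tick 3: prefer A, take hinge from A; A=[spool,mast,crate,bolt] B=[peg] C=[nail,tube,hinge]
Tick 4: prefer B, take peg from B; A=[spool,mast,crate,bolt] B=[-] C=[nail,tube,hinge,peg]
Tick 5: prefer A, take spool from A; A=[mast,crate,bolt] B=[-] C=[nail,tube,hinge,peg,spool]
Tick 6: prefer B, take mast from A; A=[crate,bolt] B=[-] C=[nail,tube,hinge,peg,spool,mast]
Tick 7: prefer A, take crate from A; A=[bolt] B=[-] C=[nail,tube,hinge,peg,spool,mast,crate]
Tick 8: prefer B, take bolt from A; A=[-] B=[-] C=[nail,tube,hinge,peg,spool,mast,crate,bolt]

Answer: nail tube hinge peg spool mast crate bolt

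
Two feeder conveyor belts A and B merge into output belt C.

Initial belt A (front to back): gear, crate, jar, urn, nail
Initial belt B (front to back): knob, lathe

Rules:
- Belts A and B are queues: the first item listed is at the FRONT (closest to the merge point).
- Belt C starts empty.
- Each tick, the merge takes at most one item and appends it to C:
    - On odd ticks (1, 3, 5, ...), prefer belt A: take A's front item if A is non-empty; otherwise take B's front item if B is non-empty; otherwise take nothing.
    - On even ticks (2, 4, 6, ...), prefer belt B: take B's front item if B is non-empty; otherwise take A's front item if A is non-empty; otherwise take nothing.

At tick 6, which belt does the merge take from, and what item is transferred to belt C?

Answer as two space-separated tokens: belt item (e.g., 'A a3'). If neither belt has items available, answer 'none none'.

Answer: A urn

Derivation:
Tick 1: prefer A, take gear from A; A=[crate,jar,urn,nail] B=[knob,lathe] C=[gear]
Tick 2: prefer B, take knob from B; A=[crate,jar,urn,nail] B=[lathe] C=[gear,knob]
Tick 3: prefer A, take crate from A; A=[jar,urn,nail] B=[lathe] C=[gear,knob,crate]
Tick 4: prefer B, take lathe from B; A=[jar,urn,nail] B=[-] C=[gear,knob,crate,lathe]
Tick 5: prefer A, take jar from A; A=[urn,nail] B=[-] C=[gear,knob,crate,lathe,jar]
Tick 6: prefer B, take urn from A; A=[nail] B=[-] C=[gear,knob,crate,lathe,jar,urn]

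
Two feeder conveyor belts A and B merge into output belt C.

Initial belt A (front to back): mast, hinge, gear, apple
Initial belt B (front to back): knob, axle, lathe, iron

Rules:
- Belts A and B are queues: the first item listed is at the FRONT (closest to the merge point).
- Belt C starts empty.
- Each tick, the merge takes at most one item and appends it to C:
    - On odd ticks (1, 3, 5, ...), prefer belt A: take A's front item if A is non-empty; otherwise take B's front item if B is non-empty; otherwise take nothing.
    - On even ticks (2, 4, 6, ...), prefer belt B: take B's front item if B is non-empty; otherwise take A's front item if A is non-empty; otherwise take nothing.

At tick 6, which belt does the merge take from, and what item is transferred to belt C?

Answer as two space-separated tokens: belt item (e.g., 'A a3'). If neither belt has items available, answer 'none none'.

Answer: B lathe

Derivation:
Tick 1: prefer A, take mast from A; A=[hinge,gear,apple] B=[knob,axle,lathe,iron] C=[mast]
Tick 2: prefer B, take knob from B; A=[hinge,gear,apple] B=[axle,lathe,iron] C=[mast,knob]
Tick 3: prefer A, take hinge from A; A=[gear,apple] B=[axle,lathe,iron] C=[mast,knob,hinge]
Tick 4: prefer B, take axle from B; A=[gear,apple] B=[lathe,iron] C=[mast,knob,hinge,axle]
Tick 5: prefer A, take gear from A; A=[apple] B=[lathe,iron] C=[mast,knob,hinge,axle,gear]
Tick 6: prefer B, take lathe from B; A=[apple] B=[iron] C=[mast,knob,hinge,axle,gear,lathe]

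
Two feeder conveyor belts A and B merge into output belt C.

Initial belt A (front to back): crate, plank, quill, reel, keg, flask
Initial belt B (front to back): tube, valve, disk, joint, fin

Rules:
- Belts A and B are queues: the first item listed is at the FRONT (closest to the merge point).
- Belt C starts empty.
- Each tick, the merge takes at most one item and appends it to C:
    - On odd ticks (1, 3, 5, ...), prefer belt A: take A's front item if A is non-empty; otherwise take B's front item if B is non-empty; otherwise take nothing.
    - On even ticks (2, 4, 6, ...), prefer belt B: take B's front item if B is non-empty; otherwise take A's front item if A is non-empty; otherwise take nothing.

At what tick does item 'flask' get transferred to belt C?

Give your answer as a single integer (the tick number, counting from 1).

Answer: 11

Derivation:
Tick 1: prefer A, take crate from A; A=[plank,quill,reel,keg,flask] B=[tube,valve,disk,joint,fin] C=[crate]
Tick 2: prefer B, take tube from B; A=[plank,quill,reel,keg,flask] B=[valve,disk,joint,fin] C=[crate,tube]
Tick 3: prefer A, take plank from A; A=[quill,reel,keg,flask] B=[valve,disk,joint,fin] C=[crate,tube,plank]
Tick 4: prefer B, take valve from B; A=[quill,reel,keg,flask] B=[disk,joint,fin] C=[crate,tube,plank,valve]
Tick 5: prefer A, take quill from A; A=[reel,keg,flask] B=[disk,joint,fin] C=[crate,tube,plank,valve,quill]
Tick 6: prefer B, take disk from B; A=[reel,keg,flask] B=[joint,fin] C=[crate,tube,plank,valve,quill,disk]
Tick 7: prefer A, take reel from A; A=[keg,flask] B=[joint,fin] C=[crate,tube,plank,valve,quill,disk,reel]
Tick 8: prefer B, take joint from B; A=[keg,flask] B=[fin] C=[crate,tube,plank,valve,quill,disk,reel,joint]
Tick 9: prefer A, take keg from A; A=[flask] B=[fin] C=[crate,tube,plank,valve,quill,disk,reel,joint,keg]
Tick 10: prefer B, take fin from B; A=[flask] B=[-] C=[crate,tube,plank,valve,quill,disk,reel,joint,keg,fin]
Tick 11: prefer A, take flask from A; A=[-] B=[-] C=[crate,tube,plank,valve,quill,disk,reel,joint,keg,fin,flask]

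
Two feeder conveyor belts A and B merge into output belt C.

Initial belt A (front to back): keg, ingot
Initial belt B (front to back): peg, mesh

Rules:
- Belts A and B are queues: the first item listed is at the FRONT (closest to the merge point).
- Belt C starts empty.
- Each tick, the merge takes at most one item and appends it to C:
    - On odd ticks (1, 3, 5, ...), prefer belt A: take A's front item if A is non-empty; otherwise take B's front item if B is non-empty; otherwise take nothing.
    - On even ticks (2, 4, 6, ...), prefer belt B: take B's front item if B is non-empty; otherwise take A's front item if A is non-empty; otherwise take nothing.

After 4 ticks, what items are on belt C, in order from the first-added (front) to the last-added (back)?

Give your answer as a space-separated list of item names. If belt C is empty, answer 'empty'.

Tick 1: prefer A, take keg from A; A=[ingot] B=[peg,mesh] C=[keg]
Tick 2: prefer B, take peg from B; A=[ingot] B=[mesh] C=[keg,peg]
Tick 3: prefer A, take ingot from A; A=[-] B=[mesh] C=[keg,peg,ingot]
Tick 4: prefer B, take mesh from B; A=[-] B=[-] C=[keg,peg,ingot,mesh]

Answer: keg peg ingot mesh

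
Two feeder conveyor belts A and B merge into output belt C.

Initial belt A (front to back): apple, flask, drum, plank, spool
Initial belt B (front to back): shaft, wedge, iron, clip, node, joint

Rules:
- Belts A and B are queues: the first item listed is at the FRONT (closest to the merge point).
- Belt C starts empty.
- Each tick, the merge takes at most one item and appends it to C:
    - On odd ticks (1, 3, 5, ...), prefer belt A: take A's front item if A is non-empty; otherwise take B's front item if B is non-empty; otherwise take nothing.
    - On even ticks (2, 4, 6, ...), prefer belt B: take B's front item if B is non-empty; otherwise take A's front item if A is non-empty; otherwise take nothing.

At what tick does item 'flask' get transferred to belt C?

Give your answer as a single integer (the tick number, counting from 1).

Answer: 3

Derivation:
Tick 1: prefer A, take apple from A; A=[flask,drum,plank,spool] B=[shaft,wedge,iron,clip,node,joint] C=[apple]
Tick 2: prefer B, take shaft from B; A=[flask,drum,plank,spool] B=[wedge,iron,clip,node,joint] C=[apple,shaft]
Tick 3: prefer A, take flask from A; A=[drum,plank,spool] B=[wedge,iron,clip,node,joint] C=[apple,shaft,flask]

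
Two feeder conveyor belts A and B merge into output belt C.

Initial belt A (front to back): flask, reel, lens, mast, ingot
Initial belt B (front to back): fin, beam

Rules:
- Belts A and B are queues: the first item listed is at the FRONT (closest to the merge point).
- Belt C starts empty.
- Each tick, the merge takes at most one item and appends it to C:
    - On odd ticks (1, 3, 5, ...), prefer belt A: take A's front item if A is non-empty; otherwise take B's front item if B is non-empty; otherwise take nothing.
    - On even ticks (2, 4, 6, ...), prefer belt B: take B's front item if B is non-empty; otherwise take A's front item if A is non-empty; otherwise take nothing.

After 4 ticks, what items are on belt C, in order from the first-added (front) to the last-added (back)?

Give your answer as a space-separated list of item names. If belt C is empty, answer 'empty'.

Answer: flask fin reel beam

Derivation:
Tick 1: prefer A, take flask from A; A=[reel,lens,mast,ingot] B=[fin,beam] C=[flask]
Tick 2: prefer B, take fin from B; A=[reel,lens,mast,ingot] B=[beam] C=[flask,fin]
Tick 3: prefer A, take reel from A; A=[lens,mast,ingot] B=[beam] C=[flask,fin,reel]
Tick 4: prefer B, take beam from B; A=[lens,mast,ingot] B=[-] C=[flask,fin,reel,beam]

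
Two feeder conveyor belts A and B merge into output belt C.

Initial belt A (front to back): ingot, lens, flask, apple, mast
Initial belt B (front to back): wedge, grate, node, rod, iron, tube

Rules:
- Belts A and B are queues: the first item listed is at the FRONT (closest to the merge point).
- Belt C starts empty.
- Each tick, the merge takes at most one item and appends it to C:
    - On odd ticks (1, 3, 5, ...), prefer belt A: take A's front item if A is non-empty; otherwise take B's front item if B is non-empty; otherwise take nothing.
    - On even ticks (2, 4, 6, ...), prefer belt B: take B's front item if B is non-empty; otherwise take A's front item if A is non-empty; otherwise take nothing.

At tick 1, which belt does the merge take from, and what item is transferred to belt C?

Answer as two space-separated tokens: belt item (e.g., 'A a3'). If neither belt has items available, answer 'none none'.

Answer: A ingot

Derivation:
Tick 1: prefer A, take ingot from A; A=[lens,flask,apple,mast] B=[wedge,grate,node,rod,iron,tube] C=[ingot]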